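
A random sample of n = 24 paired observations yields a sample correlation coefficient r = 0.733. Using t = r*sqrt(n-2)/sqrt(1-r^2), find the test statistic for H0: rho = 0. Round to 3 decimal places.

5.054

1 − r² = 1 − 0.537289 = 0.462711;  √(1−r²) = 0.680229
√(n−2) = √22 = 4.690416
t = r·√(n−2)/√(1−r²) = 0.733 · 4.690416 / 0.680229 = 5.054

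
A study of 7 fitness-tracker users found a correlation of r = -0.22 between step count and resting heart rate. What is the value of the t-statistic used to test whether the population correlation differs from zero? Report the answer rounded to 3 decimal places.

-0.504

1 − r² = 1 − 0.0484 = 0.9516;  √(1−r²) = 0.975500
√(n−2) = √5 = 2.236068
t = r·√(n−2)/√(1−r²) = -0.22 · 2.236068 / 0.975500 = -0.504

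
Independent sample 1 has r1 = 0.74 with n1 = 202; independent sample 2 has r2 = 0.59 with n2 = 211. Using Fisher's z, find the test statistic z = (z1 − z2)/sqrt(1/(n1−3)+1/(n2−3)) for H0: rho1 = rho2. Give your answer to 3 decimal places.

2.751

Fisher z-transforms: z1 = atanh(0.74) = 0.950479, z2 = atanh(0.59) = 0.677666; difference d = 0.272813
Var(d) = 1/199 + 1/208 = 0.0050251 + 0.0048077 = 0.0098328
z = d/√Var(d) = 0.272813 / √0.0098328 = 0.272813 / 0.099160 = 2.751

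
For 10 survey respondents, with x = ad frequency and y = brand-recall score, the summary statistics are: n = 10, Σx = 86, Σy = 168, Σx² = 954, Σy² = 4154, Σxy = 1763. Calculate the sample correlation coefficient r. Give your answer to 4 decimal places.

0.5955

Numerator: nΣxy − (Σx)(Σy) = 10·1763 − (86)(168) = 3182
Denominator: √[(nΣx²−(Σx)²)(nΣy²−(Σy)²)]
  nΣx²−(Σx)² = 10·954 − 7396 = 2144;  nΣy²−(Σy)² = 10·4154 − 28224 = 13316
  √(2144·13316) = √28549504 = 5343.1736
r = 3182 / 5343.1736 = 0.5955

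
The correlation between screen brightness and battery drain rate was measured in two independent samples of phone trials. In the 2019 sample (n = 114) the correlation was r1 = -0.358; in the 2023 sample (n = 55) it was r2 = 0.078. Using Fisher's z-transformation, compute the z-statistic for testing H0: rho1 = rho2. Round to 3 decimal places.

-2.694

Fisher z-transforms: z1 = atanh(-0.358) = -0.374590, z2 = atanh(0.078) = 0.078159; difference d = -0.452749
Var(d) = 1/111 + 1/52 = 0.0090090 + 0.0192308 = 0.0282398
z = d/√Var(d) = -0.452749 / √0.0282398 = -0.452749 / 0.168047 = -2.694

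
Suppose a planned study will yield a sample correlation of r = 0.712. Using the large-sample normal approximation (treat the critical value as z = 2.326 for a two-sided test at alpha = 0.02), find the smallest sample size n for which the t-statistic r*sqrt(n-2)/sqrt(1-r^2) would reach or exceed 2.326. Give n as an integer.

8

r√(n−2)/√(1−r²) ≥ 2.326  ⇔  n−2 ≥ (2.326)²·(1−r²)/r²
(1−r²)/r² = (1−0.506944)/0.506944 = 0.9726
n ≥ 2 + 5.410276·0.9726 = 2 + 5.2620 = 7.2620
⌈7.2620⌉ = 8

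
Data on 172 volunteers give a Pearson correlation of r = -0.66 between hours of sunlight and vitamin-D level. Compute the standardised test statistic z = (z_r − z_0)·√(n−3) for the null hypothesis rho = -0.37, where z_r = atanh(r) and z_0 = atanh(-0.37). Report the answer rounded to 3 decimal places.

-5.257

z_r = atanh(-0.66) = -0.792814,  z_0 = atanh(-0.37) = -0.388423
SE = 1/√(n−3) = 1/√169 = 0.076923
z = (z_r − z_0)/SE = (-0.792814 − (-0.388423)) / 0.076923 = -0.404391 / 0.076923 = -5.257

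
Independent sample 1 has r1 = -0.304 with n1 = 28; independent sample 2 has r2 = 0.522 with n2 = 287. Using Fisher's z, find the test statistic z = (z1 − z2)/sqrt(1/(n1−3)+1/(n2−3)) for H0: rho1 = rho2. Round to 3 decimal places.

z1 = atanh(-0.304) = -0.313921,  z2 = atanh(0.522) = 0.579085
SE = √(1/(n1−3) + 1/(n2−3)) = √(1/25 + 1/284) = √(0.0400000 + 0.0035211) = √0.0435211 = 0.208617
z = (z1 − z2)/SE = (-0.313921 − 0.579085) / 0.208617 = -0.893006 / 0.208617 = -4.281

-4.281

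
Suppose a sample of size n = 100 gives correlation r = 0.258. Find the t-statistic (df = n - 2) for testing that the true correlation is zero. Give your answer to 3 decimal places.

t = r·√(n−2) / √(1−r²) with r = 0.258, n = 100
  = 0.258·√98 / √(1 − 0.066564)
  = 0.258·9.899495 / 0.966145
  = 2.554070 / 0.966145 = 2.644

2.644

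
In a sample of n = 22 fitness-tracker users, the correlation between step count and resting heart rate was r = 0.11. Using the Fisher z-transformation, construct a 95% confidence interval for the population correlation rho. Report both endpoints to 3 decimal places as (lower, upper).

Fisher z: z_r = atanh(r) = ½·ln((1+0.11)/(1−0.11)) = 0.110447
SE(z) = 1/√(n−3) = 1/√19 = 0.229416
95% ⇒ z* = 1.960; margin = 1.960·0.229416 = 0.449655
CI on z-scale: (-0.339208, 0.560102)
Back-transform: tanh(-0.339208) = -0.326770, tanh(0.560102) = 0.508053

(-0.327, 0.508)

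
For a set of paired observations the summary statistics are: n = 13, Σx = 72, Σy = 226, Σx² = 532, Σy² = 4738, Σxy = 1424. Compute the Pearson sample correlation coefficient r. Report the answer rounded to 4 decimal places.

Numerator: nΣxy − (Σx)(Σy) = 13·1424 − (72)(226) = 2240
Denominator: √[(nΣx²−(Σx)²)(nΣy²−(Σy)²)]
  nΣx²−(Σx)² = 13·532 − 5184 = 1732;  nΣy²−(Σy)² = 13·4738 − 51076 = 10518
  √(1732·10518) = √18217176 = 4268.1584
r = 2240 / 4268.1584 = 0.5248

0.5248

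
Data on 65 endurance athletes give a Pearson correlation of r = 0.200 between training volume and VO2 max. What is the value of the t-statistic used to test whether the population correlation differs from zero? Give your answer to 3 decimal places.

1.620

1 − r² = 1 − 0.040000 = 0.960000;  √(1−r²) = 0.979796
√(n−2) = √63 = 7.937254
t = r·√(n−2)/√(1−r²) = 0.200 · 7.937254 / 0.979796 = 1.620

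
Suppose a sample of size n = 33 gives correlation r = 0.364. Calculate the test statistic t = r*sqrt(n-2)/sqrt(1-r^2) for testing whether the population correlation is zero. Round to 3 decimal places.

2.176

1 − r² = 1 − 0.132496 = 0.867504;  √(1−r²) = 0.931399
√(n−2) = √31 = 5.567764
t = r·√(n−2)/√(1−r²) = 0.364 · 5.567764 / 0.931399 = 2.176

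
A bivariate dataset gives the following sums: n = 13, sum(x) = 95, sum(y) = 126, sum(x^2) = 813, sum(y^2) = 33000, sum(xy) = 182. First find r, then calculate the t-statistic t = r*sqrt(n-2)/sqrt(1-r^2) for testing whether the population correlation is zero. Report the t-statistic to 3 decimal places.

-1.364

Numerator: nΣxy − (Σx)(Σy) = 13·182 − (95)(126) = -9604
Denominator: √[(nΣx²−(Σx)²)(nΣy²−(Σy)²)]
  nΣx²−(Σx)² = 13·813 − 9025 = 1544;  nΣy²−(Σy)² = 13·33000 − 15876 = 413124
  √(1544·413124) = √637863456 = 25255.9588
r = -9604 / 25255.9588 = -0.3803
t = r·√(n−2)/√(1−r²) = -0.3803·√11 / √(1−0.144628) = -1.261312 / 0.924863 = -1.364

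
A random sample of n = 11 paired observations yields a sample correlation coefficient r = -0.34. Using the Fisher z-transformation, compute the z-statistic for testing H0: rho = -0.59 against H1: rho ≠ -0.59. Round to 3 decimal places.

z_r = atanh(-0.34) = -0.354093,  z_0 = atanh(-0.59) = -0.677666
SE = 1/√(n−3) = 1/√8 = 0.353553
z = (z_r − z_0)/SE = (-0.354093 − (-0.677666)) / 0.353553 = 0.323573 / 0.353553 = 0.915

0.915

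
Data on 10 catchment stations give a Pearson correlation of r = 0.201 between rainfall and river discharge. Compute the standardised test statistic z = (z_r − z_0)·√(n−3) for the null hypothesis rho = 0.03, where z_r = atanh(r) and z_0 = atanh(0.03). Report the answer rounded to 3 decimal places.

Fisher z: atanh(0.201) = 0.203774, atanh(0.03) = 0.030009
z = (z_r − z_0)·√(n−3) = (0.203774 − 0.030009)·√7 = 0.173765 · 2.645751 = 0.460

0.460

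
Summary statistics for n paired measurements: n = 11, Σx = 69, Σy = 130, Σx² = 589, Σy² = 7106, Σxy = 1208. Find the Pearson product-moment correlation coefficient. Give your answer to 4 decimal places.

S_xy = nΣxy − ΣxΣy = 11·1208 − 69·130 = 13288 − 8970 = 4318
S_xx = nΣx² − (Σx)² = 11·589 − 69² = 6479 − 4761 = 1718
S_yy = nΣy² − (Σy)² = 11·7106 − 130² = 78166 − 16900 = 61266
r = S_xy / √(S_xx·S_yy) = 4318 / √(1718·61266) = 4318 / √105254988 = 4318 / 10259.3854 = 0.4209

0.4209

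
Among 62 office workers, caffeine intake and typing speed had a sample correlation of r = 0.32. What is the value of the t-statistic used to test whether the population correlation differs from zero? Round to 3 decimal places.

2.616

1 − r² = 1 − 0.1024 = 0.8976;  √(1−r²) = 0.947418
√(n−2) = √60 = 7.745967
t = r·√(n−2)/√(1−r²) = 0.32 · 7.745967 / 0.947418 = 2.616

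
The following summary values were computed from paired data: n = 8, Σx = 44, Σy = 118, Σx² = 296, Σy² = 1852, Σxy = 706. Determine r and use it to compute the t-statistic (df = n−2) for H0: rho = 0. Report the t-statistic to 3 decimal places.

2.652

S_xy = nΣxy − ΣxΣy = 8·706 − 44·118 = 5648 − 5192 = 456
S_xx = nΣx² − (Σx)² = 8·296 − 44² = 2368 − 1936 = 432
S_yy = nΣy² − (Σy)² = 8·1852 − 118² = 14816 − 13924 = 892
r = S_xy / √(S_xx·S_yy) = 456 / √(432·892) = 456 / √385344 = 456 / 620.7608 = 0.7346
t = r·√(n−2)/√(1−r²) = 0.7346·√6 / √(1−0.539637) = 1.799395 / 0.678501 = 2.652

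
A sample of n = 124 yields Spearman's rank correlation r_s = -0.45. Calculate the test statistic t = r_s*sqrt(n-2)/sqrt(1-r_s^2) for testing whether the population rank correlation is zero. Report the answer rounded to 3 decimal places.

-5.566

1 − r_s² = 1 − 0.2025 = 0.7975;  √(1−r_s²) = 0.893029
√(n−2) = √122 = 11.045361
t = r_s·√(n−2)/√(1−r_s²) = -0.45 · 11.045361 / 0.893029 = -5.566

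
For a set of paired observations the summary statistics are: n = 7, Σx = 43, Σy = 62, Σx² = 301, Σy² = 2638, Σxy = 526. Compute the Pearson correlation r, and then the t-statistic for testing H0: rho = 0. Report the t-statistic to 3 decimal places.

S_xy = nΣxy − ΣxΣy = 7·526 − 43·62 = 3682 − 2666 = 1016
S_xx = nΣx² − (Σx)² = 7·301 − 43² = 2107 − 1849 = 258
S_yy = nΣy² − (Σy)² = 7·2638 − 62² = 18466 − 3844 = 14622
r = S_xy / √(S_xx·S_yy) = 1016 / √(258·14622) = 1016 / √3772476 = 1016 / 1942.2863 = 0.5231
t = r·√(n−2)/√(1−r²) = 0.5231·√5 / √(1−0.273634) = 1.169687 / 0.852271 = 1.372

1.372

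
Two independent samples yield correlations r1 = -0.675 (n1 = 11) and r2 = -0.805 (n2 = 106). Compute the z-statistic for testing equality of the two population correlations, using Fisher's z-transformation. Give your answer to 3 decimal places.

0.798

z1 = atanh(-0.675) = -0.819872,  z2 = atanh(-0.805) = -1.112658
SE = √(1/(n1−3) + 1/(n2−3)) = √(1/8 + 1/103) = √(0.1250000 + 0.0097087) = √0.1347087 = 0.367027
z = (z1 − z2)/SE = (-0.819872 − (-1.112658)) / 0.367027 = 0.292786 / 0.367027 = 0.798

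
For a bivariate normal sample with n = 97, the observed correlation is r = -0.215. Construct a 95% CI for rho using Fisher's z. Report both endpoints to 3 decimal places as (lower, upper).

(-0.397, -0.016)

Fisher z: z_r = atanh(r) = ½·ln((1+(-0.215))/(1−(-0.215))) = -0.218408
SE(z) = 1/√(n−3) = 1/√94 = 0.103142
95% ⇒ z* = 1.960; margin = 1.960·0.103142 = 0.202158
CI on z-scale: (-0.420566, -0.016250)
Back-transform: tanh(-0.420566) = -0.397407, tanh(-0.016250) = -0.016249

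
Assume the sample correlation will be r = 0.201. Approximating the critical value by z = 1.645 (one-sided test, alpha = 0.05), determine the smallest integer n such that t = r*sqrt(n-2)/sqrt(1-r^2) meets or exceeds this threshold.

67

r√(n−2)/√(1−r²) ≥ 1.645  ⇔  n−2 ≥ (1.645)²·(1−r²)/r²
(1−r²)/r² = (1−0.040401)/0.040401 = 23.7519
n ≥ 2 + 2.706025·23.7519 = 2 + 64.2732 = 66.2732
⌈66.2732⌉ = 67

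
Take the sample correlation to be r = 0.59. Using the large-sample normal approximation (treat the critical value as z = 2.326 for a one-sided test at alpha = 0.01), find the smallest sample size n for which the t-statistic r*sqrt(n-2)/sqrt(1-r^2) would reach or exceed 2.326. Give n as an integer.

Need r·√(n−2)/√(1−r²) ≥ 2.326
√(n−2) ≥ 2.326·√(1−0.3481) / 0.59 = 2.326·0.807403 / 0.59 = 3.1831
n−2 ≥ 10.1321  ⇒  n ≥ 12.1321
Smallest integer n = 13

13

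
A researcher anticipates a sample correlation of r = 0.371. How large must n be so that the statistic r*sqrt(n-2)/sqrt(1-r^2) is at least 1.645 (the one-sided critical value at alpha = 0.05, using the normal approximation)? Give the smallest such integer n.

19

r√(n−2)/√(1−r²) ≥ 1.645  ⇔  n−2 ≥ (1.645)²·(1−r²)/r²
(1−r²)/r² = (1−0.137641)/0.137641 = 6.2653
n ≥ 2 + 2.706025·6.2653 = 2 + 16.9541 = 18.9541
⌈18.9541⌉ = 19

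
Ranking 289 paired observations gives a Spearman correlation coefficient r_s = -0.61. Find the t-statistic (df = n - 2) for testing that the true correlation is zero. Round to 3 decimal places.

-13.041

1 − r_s² = 1 − 0.3721 = 0.6279;  √(1−r_s²) = 0.792401
√(n−2) = √287 = 16.941074
t = r_s·√(n−2)/√(1−r_s²) = -0.61 · 16.941074 / 0.792401 = -13.041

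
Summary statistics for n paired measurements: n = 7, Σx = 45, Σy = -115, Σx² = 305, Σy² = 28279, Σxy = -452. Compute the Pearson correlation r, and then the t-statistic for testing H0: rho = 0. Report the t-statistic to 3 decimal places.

Numerator: nΣxy − (Σx)(Σy) = 7·(-452) − (45)(-115) = 2011
Denominator: √[(nΣx²−(Σx)²)(nΣy²−(Σy)²)]
  nΣx²−(Σx)² = 7·305 − 2025 = 110;  nΣy²−(Σy)² = 7·28279 − 13225 = 184728
  √(110·184728) = √20320080 = 4507.7799
r = 2011 / 4507.7799 = 0.4461
t = r·√(n−2)/√(1−r²) = 0.4461·√5 / √(1−0.199005) = 0.997510 / 0.894983 = 1.115

1.115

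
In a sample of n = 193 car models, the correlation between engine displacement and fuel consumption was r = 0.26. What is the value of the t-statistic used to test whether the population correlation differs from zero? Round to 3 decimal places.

3.721

1 − r² = 1 − 0.0676 = 0.9324;  √(1−r²) = 0.965609
√(n−2) = √191 = 13.820275
t = r·√(n−2)/√(1−r²) = 0.26 · 13.820275 / 0.965609 = 3.721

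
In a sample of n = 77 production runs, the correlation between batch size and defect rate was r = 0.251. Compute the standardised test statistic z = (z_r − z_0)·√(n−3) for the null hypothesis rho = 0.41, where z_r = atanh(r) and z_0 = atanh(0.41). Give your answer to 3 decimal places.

-1.541

Fisher z: atanh(0.251) = 0.256480, atanh(0.41) = 0.435611
z = (z_r − z_0)·√(n−3) = (0.256480 − 0.435611)·√74 = -0.179131 · 8.602325 = -1.541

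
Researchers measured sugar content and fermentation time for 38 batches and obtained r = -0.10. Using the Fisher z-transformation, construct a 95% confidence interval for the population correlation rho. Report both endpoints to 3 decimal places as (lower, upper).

(-0.407, 0.227)

Fisher z: z_r = atanh(r) = ½·ln((1+(-0.10))/(1−(-0.10))) = -0.100335
SE(z) = 1/√(n−3) = 1/√35 = 0.169031
95% ⇒ z* = 1.960; margin = 1.960·0.169031 = 0.331301
CI on z-scale: (-0.431636, 0.230966)
Back-transform: tanh(-0.431636) = -0.406688, tanh(0.230966) = 0.226945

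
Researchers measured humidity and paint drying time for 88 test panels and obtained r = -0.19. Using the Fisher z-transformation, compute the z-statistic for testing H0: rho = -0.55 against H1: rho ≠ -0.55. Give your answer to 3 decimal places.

Fisher z: atanh(-0.19) = -0.192337, atanh(-0.55) = -0.618381
z = (z_r − z_0)·√(n−3) = (-0.192337 − (-0.618381))·√85 = 0.426044 · 9.219544 = 3.928

3.928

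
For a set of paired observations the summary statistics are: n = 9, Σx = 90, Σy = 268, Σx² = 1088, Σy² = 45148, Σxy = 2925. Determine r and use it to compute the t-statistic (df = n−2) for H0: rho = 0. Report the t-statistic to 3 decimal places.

S_xy = nΣxy − ΣxΣy = 9·2925 − 90·268 = 26325 − 24120 = 2205
S_xx = nΣx² − (Σx)² = 9·1088 − 90² = 9792 − 8100 = 1692
S_yy = nΣy² − (Σy)² = 9·45148 − 268² = 406332 − 71824 = 334508
r = S_xy / √(S_xx·S_yy) = 2205 / √(1692·334508) = 2205 / √565987536 = 2205 / 23790.4926 = 0.0927
t = r·√(n−2)/√(1−r²) = 0.0927·√7 / √(1−0.008593) = 0.245261 / 0.995694 = 0.246

0.246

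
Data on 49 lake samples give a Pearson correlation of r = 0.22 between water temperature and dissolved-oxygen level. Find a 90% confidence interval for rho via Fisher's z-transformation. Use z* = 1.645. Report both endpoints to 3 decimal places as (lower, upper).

(-0.019, 0.435)

z_r = atanh(0.22) = 0.223656;  SE = 1/√(n−3) = 1/√46 = 0.147442
z-limits: 0.223656 ± 1.645·0.147442 = 0.223656 ± 0.242542 = [-0.018886, 0.466198]
ρ-limits: (tanh -0.018886, tanh 0.466198) = (-0.019, 0.435)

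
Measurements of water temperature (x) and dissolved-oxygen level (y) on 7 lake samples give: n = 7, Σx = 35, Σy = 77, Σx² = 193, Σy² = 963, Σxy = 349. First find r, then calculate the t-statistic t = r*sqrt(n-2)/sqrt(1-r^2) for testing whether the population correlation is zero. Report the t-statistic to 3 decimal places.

S_xy = nΣxy − ΣxΣy = 7·349 − 35·77 = 2443 − 2695 = -252
S_xx = nΣx² − (Σx)² = 7·193 − 35² = 1351 − 1225 = 126
S_yy = nΣy² − (Σy)² = 7·963 − 77² = 6741 − 5929 = 812
r = S_xy / √(S_xx·S_yy) = -252 / √(126·812) = -252 / √102312 = -252 / 319.8625 = -0.7878
t = r·√(n−2)/√(1−r²) = -0.7878·√5 / √(1−0.620629) = -1.761574 / 0.615931 = -2.860

-2.860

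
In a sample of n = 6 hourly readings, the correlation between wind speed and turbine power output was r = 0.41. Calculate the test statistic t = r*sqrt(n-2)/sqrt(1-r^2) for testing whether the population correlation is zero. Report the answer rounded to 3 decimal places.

t = r·√(n−2) / √(1−r²) with r = 0.41, n = 6
  = 0.41·√4 / √(1 − 0.1681)
  = 0.41·2.000000 / 0.912086
  = 0.820000 / 0.912086 = 0.899

0.899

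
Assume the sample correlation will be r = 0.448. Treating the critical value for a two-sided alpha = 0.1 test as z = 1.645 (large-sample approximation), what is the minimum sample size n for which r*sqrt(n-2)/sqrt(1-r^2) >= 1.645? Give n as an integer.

13

Need r·√(n−2)/√(1−r²) ≥ 1.645
√(n−2) ≥ 1.645·√(1−0.200704) / 0.448 = 1.645·0.894034 / 0.448 = 3.2828
n−2 ≥ 10.7768  ⇒  n ≥ 12.7768
Smallest integer n = 13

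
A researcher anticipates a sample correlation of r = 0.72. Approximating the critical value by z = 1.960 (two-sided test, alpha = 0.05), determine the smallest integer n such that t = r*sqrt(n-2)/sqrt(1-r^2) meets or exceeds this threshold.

6

r√(n−2)/√(1−r²) ≥ 1.960  ⇔  n−2 ≥ (1.960)²·(1−r²)/r²
(1−r²)/r² = (1−0.5184)/0.5184 = 0.9290
n ≥ 2 + 3.8416·0.9290 = 2 + 3.5688 = 5.5688
⌈5.5688⌉ = 6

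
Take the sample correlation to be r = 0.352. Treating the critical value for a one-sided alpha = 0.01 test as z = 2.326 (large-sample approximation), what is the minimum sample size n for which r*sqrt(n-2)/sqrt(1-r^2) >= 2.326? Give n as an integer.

Need r·√(n−2)/√(1−r²) ≥ 2.326
√(n−2) ≥ 2.326·√(1−0.123904) / 0.352 = 2.326·0.936000 / 0.352 = 6.1850
n−2 ≥ 38.2542  ⇒  n ≥ 40.2542
Smallest integer n = 41

41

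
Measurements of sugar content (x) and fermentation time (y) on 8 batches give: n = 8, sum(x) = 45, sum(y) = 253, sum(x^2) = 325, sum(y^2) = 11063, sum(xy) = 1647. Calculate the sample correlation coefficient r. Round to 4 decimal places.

Numerator: nΣxy − (Σx)(Σy) = 8·1647 − (45)(253) = 1791
Denominator: √[(nΣx²−(Σx)²)(nΣy²−(Σy)²)]
  nΣx²−(Σx)² = 8·325 − 2025 = 575;  nΣy²−(Σy)² = 8·11063 − 64009 = 24495
  √(575·24495) = √14084625 = 3752.9488
r = 1791 / 3752.9488 = 0.4772

0.4772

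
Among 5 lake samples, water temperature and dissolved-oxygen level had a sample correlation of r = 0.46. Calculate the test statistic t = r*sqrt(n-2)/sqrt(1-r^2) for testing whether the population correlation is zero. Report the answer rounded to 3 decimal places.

t = r·√(n−2) / √(1−r²) with r = 0.46, n = 5
  = 0.46·√3 / √(1 − 0.2116)
  = 0.46·1.732051 / 0.887919
  = 0.796743 / 0.887919 = 0.897

0.897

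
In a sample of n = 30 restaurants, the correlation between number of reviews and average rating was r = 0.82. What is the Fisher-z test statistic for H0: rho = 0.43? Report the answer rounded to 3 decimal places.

z_r = atanh(0.82) = 1.156817,  z_0 = atanh(0.43) = 0.459897
SE = 1/√(n−3) = 1/√27 = 0.192450
z = (z_r − z_0)/SE = (1.156817 − 0.459897) / 0.192450 = 0.696920 / 0.192450 = 3.621

3.621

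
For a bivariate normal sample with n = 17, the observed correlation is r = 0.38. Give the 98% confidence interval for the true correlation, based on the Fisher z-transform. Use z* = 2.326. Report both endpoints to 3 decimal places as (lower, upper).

z_r = atanh(0.38) = 0.400060;  SE = 1/√(n−3) = 1/√14 = 0.267261
z-limits: 0.400060 ± 2.326·0.267261 = 0.400060 ± 0.621649 = [-0.221589, 1.021709]
ρ-limits: (tanh -0.221589, tanh 1.021709) = (-0.218, 0.771)

(-0.218, 0.771)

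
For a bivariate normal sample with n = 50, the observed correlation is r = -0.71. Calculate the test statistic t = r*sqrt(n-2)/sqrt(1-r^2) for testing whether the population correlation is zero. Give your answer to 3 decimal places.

-6.985

t = r·√(n−2) / √(1−r²) with r = -0.71, n = 50
  = -0.71·√48 / √(1 − 0.5041)
  = -0.71·6.928203 / 0.704202
  = -4.919024 / 0.704202 = -6.985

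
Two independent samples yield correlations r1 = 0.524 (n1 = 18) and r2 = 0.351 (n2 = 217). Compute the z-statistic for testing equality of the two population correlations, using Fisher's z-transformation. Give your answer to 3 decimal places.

Fisher z-transforms: z1 = atanh(0.524) = 0.581838, z2 = atanh(0.351) = 0.366584; difference d = 0.215254
Var(d) = 1/15 + 1/214 = 0.0666667 + 0.0046729 = 0.0713396
z = d/√Var(d) = 0.215254 / √0.0713396 = 0.215254 / 0.267095 = 0.806

0.806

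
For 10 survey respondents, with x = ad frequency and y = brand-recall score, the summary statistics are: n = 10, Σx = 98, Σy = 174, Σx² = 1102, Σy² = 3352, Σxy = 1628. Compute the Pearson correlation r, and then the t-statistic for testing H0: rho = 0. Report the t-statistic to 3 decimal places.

-1.092

S_xy = nΣxy − ΣxΣy = 10·1628 − 98·174 = 16280 − 17052 = -772
S_xx = nΣx² − (Σx)² = 10·1102 − 98² = 11020 − 9604 = 1416
S_yy = nΣy² − (Σy)² = 10·3352 − 174² = 33520 − 30276 = 3244
r = S_xy / √(S_xx·S_yy) = -772 / √(1416·3244) = -772 / √4593504 = -772 / 2143.2461 = -0.3602
t = r·√(n−2)/√(1−r²) = -0.3602·√8 / √(1−0.129744) = -1.018799 / 0.932875 = -1.092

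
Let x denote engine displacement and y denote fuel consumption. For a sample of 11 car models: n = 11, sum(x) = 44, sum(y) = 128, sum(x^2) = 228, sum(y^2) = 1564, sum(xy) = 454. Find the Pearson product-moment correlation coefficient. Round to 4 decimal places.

S_xy = nΣxy − ΣxΣy = 11·454 − 44·128 = 4994 − 5632 = -638
S_xx = nΣx² − (Σx)² = 11·228 − 44² = 2508 − 1936 = 572
S_yy = nΣy² − (Σy)² = 11·1564 − 128² = 17204 − 16384 = 820
r = S_xy / √(S_xx·S_yy) = -638 / √(572·820) = -638 / √469040 = -638 / 684.8650 = -0.9316

-0.9316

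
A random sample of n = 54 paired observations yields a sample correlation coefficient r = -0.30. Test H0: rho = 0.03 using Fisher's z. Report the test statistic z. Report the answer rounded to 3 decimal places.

Fisher z: atanh(-0.30) = -0.309520, atanh(0.03) = 0.030009
z = (z_r − z_0)·√(n−3) = (-0.309520 − 0.030009)·√51 = -0.339529 · 7.141428 = -2.425

-2.425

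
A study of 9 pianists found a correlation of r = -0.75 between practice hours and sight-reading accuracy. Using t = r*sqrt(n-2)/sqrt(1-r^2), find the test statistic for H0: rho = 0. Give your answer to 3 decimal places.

-3.000

1 − r² = 1 − 0.5625 = 0.4375;  √(1−r²) = 0.661438
√(n−2) = √7 = 2.645751
t = r·√(n−2)/√(1−r²) = -0.75 · 2.645751 / 0.661438 = -3.000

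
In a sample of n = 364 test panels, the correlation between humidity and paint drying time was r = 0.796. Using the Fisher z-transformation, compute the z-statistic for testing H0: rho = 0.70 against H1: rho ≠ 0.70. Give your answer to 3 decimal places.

4.186

Fisher z: atanh(0.796) = 1.087599, atanh(0.70) = 0.867301
z = (z_r − z_0)·√(n−3) = (1.087599 − 0.867301)·√361 = 0.220298 · 19.000000 = 4.186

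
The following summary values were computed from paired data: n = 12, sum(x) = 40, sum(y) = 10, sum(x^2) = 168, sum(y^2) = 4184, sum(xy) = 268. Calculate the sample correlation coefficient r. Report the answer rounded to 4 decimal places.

0.6168

S_xy = nΣxy − ΣxΣy = 12·268 − 40·10 = 3216 − 400 = 2816
S_xx = nΣx² − (Σx)² = 12·168 − 40² = 2016 − 1600 = 416
S_yy = nΣy² − (Σy)² = 12·4184 − 10² = 50208 − 100 = 50108
r = S_xy / √(S_xx·S_yy) = 2816 / √(416·50108) = 2816 / √20844928 = 2816 / 4565.6246 = 0.6168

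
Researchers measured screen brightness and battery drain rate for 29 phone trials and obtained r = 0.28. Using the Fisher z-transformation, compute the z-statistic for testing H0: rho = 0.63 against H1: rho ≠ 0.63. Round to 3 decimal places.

-2.314

Fisher z: atanh(0.28) = 0.287682, atanh(0.63) = 0.741416
z = (z_r − z_0)·√(n−3) = (0.287682 − 0.741416)·√26 = -0.453734 · 5.099020 = -2.314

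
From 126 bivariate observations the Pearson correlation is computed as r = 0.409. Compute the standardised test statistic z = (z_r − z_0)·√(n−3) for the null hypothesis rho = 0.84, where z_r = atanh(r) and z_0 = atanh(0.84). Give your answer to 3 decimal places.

-8.726

Fisher z: atanh(0.409) = 0.434410, atanh(0.84) = 1.221174
z = (z_r − z_0)·√(n−3) = (0.434410 − 1.221174)·√123 = -0.786764 · 11.090537 = -8.726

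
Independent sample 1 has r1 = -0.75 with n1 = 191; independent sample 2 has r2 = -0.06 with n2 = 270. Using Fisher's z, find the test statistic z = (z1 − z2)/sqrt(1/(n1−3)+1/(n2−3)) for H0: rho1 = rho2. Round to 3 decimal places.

z1 = atanh(-0.75) = -0.972955,  z2 = atanh(-0.06) = -0.060072
SE = √(1/(n1−3) + 1/(n2−3)) = √(1/188 + 1/267) = √(0.0053191 + 0.0037453) = √0.0090644 = 0.095207
z = (z1 − z2)/SE = (-0.972955 − (-0.060072)) / 0.095207 = -0.912883 / 0.095207 = -9.588

-9.588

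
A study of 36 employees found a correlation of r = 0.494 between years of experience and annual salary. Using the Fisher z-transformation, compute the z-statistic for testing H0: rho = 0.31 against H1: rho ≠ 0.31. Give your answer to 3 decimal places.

1.268

z_r = atanh(0.494) = 0.541338,  z_0 = atanh(0.31) = 0.320545
SE = 1/√(n−3) = 1/√33 = 0.174078
z = (z_r − z_0)/SE = (0.541338 − 0.320545) / 0.174078 = 0.220793 / 0.174078 = 1.268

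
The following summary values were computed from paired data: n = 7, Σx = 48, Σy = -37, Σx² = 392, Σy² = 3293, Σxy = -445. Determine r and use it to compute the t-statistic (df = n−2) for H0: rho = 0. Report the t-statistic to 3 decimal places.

S_xy = nΣxy − ΣxΣy = 7·(-445) − 48·(-37) = -3115 − (-1776) = -1339
S_xx = nΣx² − (Σx)² = 7·392 − 48² = 2744 − 2304 = 440
S_yy = nΣy² − (Σy)² = 7·3293 − (-37)² = 23051 − 1369 = 21682
r = S_xy / √(S_xx·S_yy) = -1339 / √(440·21682) = -1339 / √9540080 = -1339 / 3088.7020 = -0.4335
t = r·√(n−2)/√(1−r²) = -0.4335·√5 / √(1−0.187922) = -0.969335 / 0.901154 = -1.076

-1.076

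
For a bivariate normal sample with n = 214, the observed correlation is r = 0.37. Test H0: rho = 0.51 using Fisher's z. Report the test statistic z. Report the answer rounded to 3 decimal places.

Fisher z: atanh(0.37) = 0.388423, atanh(0.51) = 0.562730
z = (z_r − z_0)·√(n−3) = (0.388423 − 0.562730)·√211 = -0.174307 · 14.525839 = -2.532

-2.532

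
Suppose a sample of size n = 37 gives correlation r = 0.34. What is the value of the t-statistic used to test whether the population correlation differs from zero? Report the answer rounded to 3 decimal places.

t = r·√(n−2) / √(1−r²) with r = 0.34, n = 37
  = 0.34·√35 / √(1 − 0.1156)
  = 0.34·5.916080 / 0.940425
  = 2.011467 / 0.940425 = 2.139

2.139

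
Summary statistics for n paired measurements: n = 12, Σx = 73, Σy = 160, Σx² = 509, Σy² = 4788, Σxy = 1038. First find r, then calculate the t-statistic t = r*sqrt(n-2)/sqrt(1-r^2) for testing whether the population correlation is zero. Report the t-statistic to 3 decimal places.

0.499

S_xy = nΣxy − ΣxΣy = 12·1038 − 73·160 = 12456 − 11680 = 776
S_xx = nΣx² − (Σx)² = 12·509 − 73² = 6108 − 5329 = 779
S_yy = nΣy² − (Σy)² = 12·4788 − 160² = 57456 − 25600 = 31856
r = S_xy / √(S_xx·S_yy) = 776 / √(779·31856) = 776 / √24815824 = 776 / 4981.5484 = 0.1558
t = r·√(n−2)/√(1−r²) = 0.1558·√10 / √(1−0.024274) = 0.492683 / 0.987788 = 0.499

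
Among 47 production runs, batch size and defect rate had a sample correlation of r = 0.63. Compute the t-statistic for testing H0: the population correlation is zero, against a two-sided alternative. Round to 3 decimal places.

1 − r² = 1 − 0.3969 = 0.6031;  √(1−r²) = 0.776595
√(n−2) = √45 = 6.708204
t = r·√(n−2)/√(1−r²) = 0.63 · 6.708204 / 0.776595 = 5.442

5.442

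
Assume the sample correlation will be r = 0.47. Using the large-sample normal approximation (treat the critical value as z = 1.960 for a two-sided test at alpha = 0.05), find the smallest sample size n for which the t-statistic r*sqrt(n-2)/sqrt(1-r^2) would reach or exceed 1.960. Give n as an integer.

r√(n−2)/√(1−r²) ≥ 1.960  ⇔  n−2 ≥ (1.960)²·(1−r²)/r²
(1−r²)/r² = (1−0.2209)/0.2209 = 3.5269
n ≥ 2 + 3.8416·3.5269 = 2 + 13.5489 = 15.5489
⌈15.5489⌉ = 16

16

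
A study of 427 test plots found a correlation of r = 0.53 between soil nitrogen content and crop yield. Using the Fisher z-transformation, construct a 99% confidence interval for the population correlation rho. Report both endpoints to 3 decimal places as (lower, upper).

z_r = atanh(0.53) = 0.590145;  SE = 1/√(n−3) = 1/√424 = 0.048564
z-limits: 0.590145 ± 2.576·0.048564 = 0.590145 ± 0.125101 = [0.465044, 0.715246]
ρ-limits: (tanh 0.465044, tanh 0.715246) = (0.434, 0.614)

(0.434, 0.614)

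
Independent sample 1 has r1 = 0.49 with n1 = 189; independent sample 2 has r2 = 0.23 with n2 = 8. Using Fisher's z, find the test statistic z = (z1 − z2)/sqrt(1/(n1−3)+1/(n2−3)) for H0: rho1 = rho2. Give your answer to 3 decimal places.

0.666

z1 = atanh(0.49) = 0.536060,  z2 = atanh(0.23) = 0.234189
SE = √(1/(n1−3) + 1/(n2−3)) = √(1/186 + 1/5) = √(0.0053763 + 0.2000000) = √0.2053763 = 0.453185
z = (z1 − z2)/SE = (0.536060 − 0.234189) / 0.453185 = 0.301871 / 0.453185 = 0.666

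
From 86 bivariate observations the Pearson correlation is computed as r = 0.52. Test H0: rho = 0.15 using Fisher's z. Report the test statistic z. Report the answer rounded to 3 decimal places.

3.874

z_r = atanh(0.52) = 0.576340,  z_0 = atanh(0.15) = 0.151140
SE = 1/√(n−3) = 1/√83 = 0.109764
z = (z_r − z_0)/SE = (0.576340 − 0.151140) / 0.109764 = 0.425200 / 0.109764 = 3.874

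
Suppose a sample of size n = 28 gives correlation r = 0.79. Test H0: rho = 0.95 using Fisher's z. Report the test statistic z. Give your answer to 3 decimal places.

Fisher z: atanh(0.79) = 1.071432, atanh(0.95) = 1.831781
z = (z_r − z_0)·√(n−3) = (1.071432 − 1.831781)·√25 = -0.760349 · 5.000000 = -3.802

-3.802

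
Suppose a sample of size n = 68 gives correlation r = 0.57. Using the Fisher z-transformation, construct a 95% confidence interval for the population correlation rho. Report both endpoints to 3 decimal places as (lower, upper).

(0.384, 0.712)

z_r = atanh(0.57) = 0.647523;  SE = 1/√(n−3) = 1/√65 = 0.124035
z-limits: 0.647523 ± 1.960·0.124035 = 0.647523 ± 0.243109 = [0.404414, 0.890632]
ρ-limits: (tanh 0.404414, tanh 0.890632) = (0.384, 0.712)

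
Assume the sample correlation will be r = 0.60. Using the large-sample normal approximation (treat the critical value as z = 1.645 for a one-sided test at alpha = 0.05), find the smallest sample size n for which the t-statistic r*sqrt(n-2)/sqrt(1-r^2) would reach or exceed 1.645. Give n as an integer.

7

r√(n−2)/√(1−r²) ≥ 1.645  ⇔  n−2 ≥ (1.645)²·(1−r²)/r²
(1−r²)/r² = (1−0.3600)/0.3600 = 1.7778
n ≥ 2 + 2.706025·1.7778 = 2 + 4.8108 = 6.8108
⌈6.8108⌉ = 7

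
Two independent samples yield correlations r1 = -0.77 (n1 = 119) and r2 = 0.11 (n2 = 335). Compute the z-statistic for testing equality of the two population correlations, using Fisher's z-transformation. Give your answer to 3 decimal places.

z1 = atanh(-0.77) = -1.020328,  z2 = atanh(0.11) = 0.110447
SE = √(1/(n1−3) + 1/(n2−3)) = √(1/116 + 1/332) = √(0.0086207 + 0.0030120) = √0.0116327 = 0.107855
z = (z1 − z2)/SE = (-1.020328 − 0.110447) / 0.107855 = -1.130775 / 0.107855 = -10.484

-10.484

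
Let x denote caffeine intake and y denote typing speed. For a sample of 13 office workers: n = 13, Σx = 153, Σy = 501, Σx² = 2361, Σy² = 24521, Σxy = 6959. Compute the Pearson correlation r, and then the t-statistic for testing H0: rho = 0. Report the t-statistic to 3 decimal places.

S_xy = nΣxy − ΣxΣy = 13·6959 − 153·501 = 90467 − 76653 = 13814
S_xx = nΣx² − (Σx)² = 13·2361 − 153² = 30693 − 23409 = 7284
S_yy = nΣy² − (Σy)² = 13·24521 − 501² = 318773 − 251001 = 67772
r = S_xy / √(S_xx·S_yy) = 13814 / √(7284·67772) = 13814 / √493651248 = 13814 / 22218.2638 = 0.6217
t = r·√(n−2)/√(1−r²) = 0.6217·√11 / √(1−0.386511) = 2.061946 / 0.783255 = 2.633

2.633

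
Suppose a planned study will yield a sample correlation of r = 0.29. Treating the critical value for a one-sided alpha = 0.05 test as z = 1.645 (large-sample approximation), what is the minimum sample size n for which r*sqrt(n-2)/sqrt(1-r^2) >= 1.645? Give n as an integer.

32

r√(n−2)/√(1−r²) ≥ 1.645  ⇔  n−2 ≥ (1.645)²·(1−r²)/r²
(1−r²)/r² = (1−0.0841)/0.0841 = 10.8906
n ≥ 2 + 2.706025·10.8906 = 2 + 29.4702 = 31.4702
⌈31.4702⌉ = 32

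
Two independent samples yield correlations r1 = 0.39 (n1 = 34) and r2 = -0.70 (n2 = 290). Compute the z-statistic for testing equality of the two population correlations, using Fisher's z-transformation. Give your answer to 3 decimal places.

Fisher z-transforms: z1 = atanh(0.39) = 0.411800, z2 = atanh(-0.70) = -0.867301; difference d = 1.279101
Var(d) = 1/31 + 1/287 = 0.0322581 + 0.0034843 = 0.0357424
z = d/√Var(d) = 1.279101 / √0.0357424 = 1.279101 / 0.189057 = 6.766

6.766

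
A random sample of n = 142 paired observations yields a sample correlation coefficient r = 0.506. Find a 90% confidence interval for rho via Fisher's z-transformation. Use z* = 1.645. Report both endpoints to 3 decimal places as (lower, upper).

z_r = atanh(0.506) = 0.557338;  SE = 1/√(n−3) = 1/√139 = 0.084819
z-limits: 0.557338 ± 1.645·0.084819 = 0.557338 ± 0.139527 = [0.417811, 0.696865]
ρ-limits: (tanh 0.417811, tanh 0.696865) = (0.395, 0.602)

(0.395, 0.602)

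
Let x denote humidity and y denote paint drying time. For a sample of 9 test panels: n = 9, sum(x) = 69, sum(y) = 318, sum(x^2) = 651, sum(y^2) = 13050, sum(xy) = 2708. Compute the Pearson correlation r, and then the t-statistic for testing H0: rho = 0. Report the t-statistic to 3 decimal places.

S_xy = nΣxy − ΣxΣy = 9·2708 − 69·318 = 24372 − 21942 = 2430
S_xx = nΣx² − (Σx)² = 9·651 − 69² = 5859 − 4761 = 1098
S_yy = nΣy² − (Σy)² = 9·13050 − 318² = 117450 − 101124 = 16326
r = S_xy / √(S_xx·S_yy) = 2430 / √(1098·16326) = 2430 / √17925948 = 2430 / 4233.9046 = 0.5739
t = r·√(n−2)/√(1−r²) = 0.5739·√7 / √(1−0.329361) = 1.518397 / 0.818926 = 1.854

1.854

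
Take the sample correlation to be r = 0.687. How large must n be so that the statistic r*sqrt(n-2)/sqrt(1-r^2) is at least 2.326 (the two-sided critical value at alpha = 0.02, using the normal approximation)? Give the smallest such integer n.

r√(n−2)/√(1−r²) ≥ 2.326  ⇔  n−2 ≥ (2.326)²·(1−r²)/r²
(1−r²)/r² = (1−0.471969)/0.471969 = 1.1188
n ≥ 2 + 5.410276·1.1188 = 2 + 6.0530 = 8.0530
⌈8.0530⌉ = 9

9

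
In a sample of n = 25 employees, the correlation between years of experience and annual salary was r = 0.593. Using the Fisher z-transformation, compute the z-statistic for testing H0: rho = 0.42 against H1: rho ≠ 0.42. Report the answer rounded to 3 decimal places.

z_r = atanh(0.593) = 0.682281,  z_0 = atanh(0.42) = 0.447692
SE = 1/√(n−3) = 1/√22 = 0.213201
z = (z_r − z_0)/SE = (0.682281 − 0.447692) / 0.213201 = 0.234589 / 0.213201 = 1.100

1.100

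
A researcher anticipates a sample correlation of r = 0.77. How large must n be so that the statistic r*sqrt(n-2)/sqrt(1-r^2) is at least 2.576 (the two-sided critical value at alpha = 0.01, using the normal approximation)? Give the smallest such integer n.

Need r·√(n−2)/√(1−r²) ≥ 2.576
√(n−2) ≥ 2.576·√(1−0.5929) / 0.77 = 2.576·0.638044 / 0.77 = 2.1345
n−2 ≥ 4.5561  ⇒  n ≥ 6.5561
Smallest integer n = 7

7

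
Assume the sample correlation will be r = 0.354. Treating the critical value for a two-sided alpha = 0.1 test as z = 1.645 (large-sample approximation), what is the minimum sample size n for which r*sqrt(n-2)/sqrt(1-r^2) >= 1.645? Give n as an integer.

21

Need r·√(n−2)/√(1−r²) ≥ 1.645
√(n−2) ≥ 1.645·√(1−0.125316) / 0.354 = 1.645·0.935245 / 0.354 = 4.3460
n−2 ≥ 18.8877  ⇒  n ≥ 20.8877
Smallest integer n = 21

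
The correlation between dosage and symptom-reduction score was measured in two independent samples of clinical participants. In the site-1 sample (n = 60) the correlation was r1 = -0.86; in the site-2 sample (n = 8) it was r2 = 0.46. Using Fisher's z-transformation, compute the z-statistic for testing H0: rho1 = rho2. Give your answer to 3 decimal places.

-3.839

Fisher z-transforms: z1 = atanh(-0.86) = -1.293345, z2 = atanh(0.46) = 0.497311; difference d = -1.790656
Var(d) = 1/57 + 1/5 = 0.0175439 + 0.2000000 = 0.2175439
z = d/√Var(d) = -1.790656 / √0.2175439 = -1.790656 / 0.466416 = -3.839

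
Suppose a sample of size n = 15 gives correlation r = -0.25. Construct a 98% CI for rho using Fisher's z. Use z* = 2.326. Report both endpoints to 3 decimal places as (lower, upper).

z_r = atanh(-0.25) = -0.255413;  SE = 1/√(n−3) = 1/√12 = 0.288675
z-limits: -0.255413 ± 2.326·0.288675 = -0.255413 ± 0.671458 = [-0.926871, 0.416045]
ρ-limits: (tanh -0.926871, tanh 0.416045) = (-0.729, 0.394)

(-0.729, 0.394)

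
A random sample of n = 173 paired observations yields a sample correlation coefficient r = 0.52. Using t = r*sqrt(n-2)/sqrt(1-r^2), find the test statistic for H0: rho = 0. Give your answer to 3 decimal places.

7.961

t = r·√(n−2) / √(1−r²) with r = 0.52, n = 173
  = 0.52·√171 / √(1 − 0.2704)
  = 0.52·13.076697 / 0.854166
  = 6.799882 / 0.854166 = 7.961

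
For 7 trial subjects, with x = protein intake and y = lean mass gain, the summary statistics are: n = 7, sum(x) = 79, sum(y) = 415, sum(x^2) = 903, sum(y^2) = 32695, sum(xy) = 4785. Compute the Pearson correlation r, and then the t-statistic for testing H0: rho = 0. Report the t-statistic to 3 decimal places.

S_xy = nΣxy − ΣxΣy = 7·4785 − 79·415 = 33495 − 32785 = 710
S_xx = nΣx² − (Σx)² = 7·903 − 79² = 6321 − 6241 = 80
S_yy = nΣy² − (Σy)² = 7·32695 − 415² = 228865 − 172225 = 56640
r = S_xy / √(S_xx·S_yy) = 710 / √(80·56640) = 710 / √4531200 = 710 / 2128.6616 = 0.3335
t = r·√(n−2)/√(1−r²) = 0.3335·√5 / √(1−0.111222) = 0.745729 / 0.942750 = 0.791

0.791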